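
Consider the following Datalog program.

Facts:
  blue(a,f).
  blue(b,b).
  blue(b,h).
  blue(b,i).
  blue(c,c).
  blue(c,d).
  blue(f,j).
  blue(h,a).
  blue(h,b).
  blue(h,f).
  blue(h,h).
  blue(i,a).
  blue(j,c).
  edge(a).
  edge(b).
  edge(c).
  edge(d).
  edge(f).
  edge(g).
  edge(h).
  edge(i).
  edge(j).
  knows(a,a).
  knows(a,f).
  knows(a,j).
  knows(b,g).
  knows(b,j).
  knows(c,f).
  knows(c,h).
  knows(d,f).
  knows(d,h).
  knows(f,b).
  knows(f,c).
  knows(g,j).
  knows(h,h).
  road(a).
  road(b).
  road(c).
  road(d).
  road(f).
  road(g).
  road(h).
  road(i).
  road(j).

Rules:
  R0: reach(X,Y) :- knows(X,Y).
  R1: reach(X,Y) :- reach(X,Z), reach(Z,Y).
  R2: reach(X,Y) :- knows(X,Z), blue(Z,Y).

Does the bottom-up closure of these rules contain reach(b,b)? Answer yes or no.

round 1: derive reach(a,a) via R0 from knows(a,a)
round 1: derive reach(a,f) via R0 from knows(a,f)
round 1: derive reach(a,j) via R0 from knows(a,j)
round 1: derive reach(b,g) via R0 from knows(b,g)
round 1: derive reach(b,j) via R0 from knows(b,j)
round 1: derive reach(c,f) via R0 from knows(c,f)
round 1: derive reach(c,h) via R0 from knows(c,h)
round 1: derive reach(d,f) via R0 from knows(d,f)
round 1: derive reach(d,h) via R0 from knows(d,h)
round 1: derive reach(f,b) via R0 from knows(f,b)
round 1: derive reach(f,c) via R0 from knows(f,c)
round 1: derive reach(g,j) via R0 from knows(g,j)
round 1: derive reach(h,h) via R0 from knows(h,h)
round 1: derive reach(a,c) via R2 from knows(a,j), blue(j,c)
round 1: derive reach(b,c) via R2 from knows(b,j), blue(j,c)
round 1: derive reach(c,a) via R2 from knows(c,h), blue(h,a)
round 1: derive reach(c,b) via R2 from knows(c,h), blue(h,b)
round 1: derive reach(c,j) via R2 from knows(c,f), blue(f,j)
round 1: derive reach(d,a) via R2 from knows(d,h), blue(h,a)
round 1: derive reach(d,b) via R2 from knows(d,h), blue(h,b)
round 1: derive reach(d,j) via R2 from knows(d,f), blue(f,j)
round 1: derive reach(f,d) via R2 from knows(f,c), blue(c,d)
round 1: derive reach(f,h) via R2 from knows(f,b), blue(b,h)
round 1: derive reach(f,i) via R2 from knows(f,b), blue(b,i)
round 1: derive reach(g,c) via R2 from knows(g,j), blue(j,c)
round 1: derive reach(h,a) via R2 from knows(h,h), blue(h,a)
round 1: derive reach(h,b) via R2 from knows(h,h), blue(h,b)
round 1: derive reach(h,f) via R2 from knows(h,h), blue(h,f)
round 2: derive reach(a,b) via R1 from reach(a,c), reach(c,b)
round 2: derive reach(a,d) via R1 from reach(a,f), reach(f,d)
round 2: derive reach(a,h) via R1 from reach(a,c), reach(c,h)
round 2: derive reach(a,i) via R1 from reach(a,f), reach(f,i)
round 2: derive reach(b,a) via R1 from reach(b,c), reach(c,a)
round 2: derive reach(b,b) via R1 from reach(b,c), reach(c,b)
round 2: derive reach(b,f) via R1 from reach(b,c), reach(c,f)
round 2: derive reach(b,h) via R1 from reach(b,c), reach(c,h)
round 2: derive reach(c,c) via R1 from reach(c,a), reach(a,c)
round 2: derive reach(c,d) via R1 from reach(c,f), reach(f,d)
round 2: derive reach(c,g) via R1 from reach(c,b), reach(b,g)
round 2: derive reach(c,i) via R1 from reach(c,f), reach(f,i)
round 2: derive reach(d,c) via R1 from reach(d,a), reach(a,c)
round 2: derive reach(d,d) via R1 from reach(d,f), reach(f,d)
round 2: derive reach(d,g) via R1 from reach(d,b), reach(b,g)
round 2: derive reach(d,i) via R1 from reach(d,f), reach(f,i)
round 2: derive reach(f,a) via R1 from reach(f,c), reach(c,a)
round 2: derive reach(f,f) via R1 from reach(f,c), reach(c,f)
round 2: derive reach(f,g) via R1 from reach(f,b), reach(b,g)
round 2: derive reach(f,j) via R1 from reach(f,b), reach(b,j)
round 2: derive reach(g,a) via R1 from reach(g,c), reach(c,a)
round 2: derive reach(g,b) via R1 from reach(g,c), reach(c,b)
round 2: derive reach(g,f) via R1 from reach(g,c), reach(c,f)
round 2: derive reach(g,h) via R1 from reach(g,c), reach(c,h)
round 2: derive reach(h,c) via R1 from reach(h,a), reach(a,c)
round 2: derive reach(h,d) via R1 from reach(h,f), reach(f,d)
round 2: derive reach(h,g) via R1 from reach(h,b), reach(b,g)
round 2: derive reach(h,i) via R1 from reach(h,f), reach(f,i)
round 2: derive reach(h,j) via R1 from reach(h,a), reach(a,j)
round 3: derive reach(a,g) via R1 from reach(a,b), reach(b,g)
round 3: derive reach(b,d) via R1 from reach(b,a), reach(a,d)
round 3: derive reach(b,i) via R1 from reach(b,a), reach(a,i)
round 3: derive reach(g,d) via R1 from reach(g,a), reach(a,d)
round 3: derive reach(g,g) via R1 from reach(g,b), reach(b,g)
round 3: derive reach(g,i) via R1 from reach(g,a), reach(a,i)

yes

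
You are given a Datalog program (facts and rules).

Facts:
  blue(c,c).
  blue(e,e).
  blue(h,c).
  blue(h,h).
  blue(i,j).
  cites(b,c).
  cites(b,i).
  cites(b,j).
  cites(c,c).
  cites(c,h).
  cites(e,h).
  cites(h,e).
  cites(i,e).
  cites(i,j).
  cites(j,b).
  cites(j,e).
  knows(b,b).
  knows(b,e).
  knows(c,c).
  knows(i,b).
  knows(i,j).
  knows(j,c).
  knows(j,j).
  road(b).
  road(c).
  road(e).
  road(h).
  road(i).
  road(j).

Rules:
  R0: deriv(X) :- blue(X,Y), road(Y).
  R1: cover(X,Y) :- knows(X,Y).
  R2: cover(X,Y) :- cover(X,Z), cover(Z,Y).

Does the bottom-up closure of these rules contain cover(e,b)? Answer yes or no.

round 1: derive cover(b,b) via R1 from knows(b,b)
round 1: derive cover(b,e) via R1 from knows(b,e)
round 1: derive cover(c,c) via R1 from knows(c,c)
round 1: derive cover(i,b) via R1 from knows(i,b)
round 1: derive cover(i,j) via R1 from knows(i,j)
round 1: derive cover(j,c) via R1 from knows(j,c)
round 1: derive cover(j,j) via R1 from knows(j,j)
round 2: derive cover(i,c) via R2 from cover(i,j), cover(j,c)
round 2: derive cover(i,e) via R2 from cover(i,b), cover(b,e)

no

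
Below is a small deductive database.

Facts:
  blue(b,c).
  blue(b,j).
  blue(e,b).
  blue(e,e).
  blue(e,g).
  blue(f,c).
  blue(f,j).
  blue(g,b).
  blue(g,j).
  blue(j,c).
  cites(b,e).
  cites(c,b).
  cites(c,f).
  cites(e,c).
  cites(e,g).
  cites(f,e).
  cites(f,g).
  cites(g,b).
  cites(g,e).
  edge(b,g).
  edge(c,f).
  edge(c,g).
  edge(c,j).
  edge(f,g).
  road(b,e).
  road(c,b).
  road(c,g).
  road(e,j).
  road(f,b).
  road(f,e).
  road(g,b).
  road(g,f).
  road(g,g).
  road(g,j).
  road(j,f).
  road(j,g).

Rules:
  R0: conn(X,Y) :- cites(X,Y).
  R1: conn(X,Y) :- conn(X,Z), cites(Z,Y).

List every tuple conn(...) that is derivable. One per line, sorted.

conn(b,b)
conn(b,c)
conn(b,e)
conn(b,f)
conn(b,g)
conn(c,b)
conn(c,c)
conn(c,e)
conn(c,f)
conn(c,g)
conn(e,b)
conn(e,c)
conn(e,e)
conn(e,f)
conn(e,g)
conn(f,b)
conn(f,c)
conn(f,e)
conn(f,f)
conn(f,g)
conn(g,b)
conn(g,c)
conn(g,e)
conn(g,f)
conn(g,g)

round 1: derive conn(b,e) via R0 from cites(b,e)
round 1: derive conn(c,b) via R0 from cites(c,b)
round 1: derive conn(c,f) via R0 from cites(c,f)
round 1: derive conn(e,c) via R0 from cites(e,c)
round 1: derive conn(e,g) via R0 from cites(e,g)
round 1: derive conn(f,e) via R0 from cites(f,e)
round 1: derive conn(f,g) via R0 from cites(f,g)
round 1: derive conn(g,b) via R0 from cites(g,b)
round 1: derive conn(g,e) via R0 from cites(g,e)
round 2: derive conn(b,c) via R1 from conn(b,e), cites(e,c)
round 2: derive conn(b,g) via R1 from conn(b,e), cites(e,g)
round 2: derive conn(c,e) via R1 from conn(c,b), cites(b,e)
round 2: derive conn(c,g) via R1 from conn(c,f), cites(f,g)
round 2: derive conn(e,b) via R1 from conn(e,c), cites(c,b)
round 2: derive conn(e,e) via R1 from conn(e,g), cites(g,e)
round 2: derive conn(e,f) via R1 from conn(e,c), cites(c,f)
round 2: derive conn(f,b) via R1 from conn(f,g), cites(g,b)
round 2: derive conn(f,c) via R1 from conn(f,e), cites(e,c)
round 2: derive conn(g,c) via R1 from conn(g,e), cites(e,c)
round 2: derive conn(g,g) via R1 from conn(g,e), cites(e,g)
round 3: derive conn(b,b) via R1 from conn(b,c), cites(c,b)
round 3: derive conn(b,f) via R1 from conn(b,c), cites(c,f)
round 3: derive conn(c,c) via R1 from conn(c,e), cites(e,c)
round 3: derive conn(f,f) via R1 from conn(f,c), cites(c,f)
round 3: derive conn(g,f) via R1 from conn(g,c), cites(c,f)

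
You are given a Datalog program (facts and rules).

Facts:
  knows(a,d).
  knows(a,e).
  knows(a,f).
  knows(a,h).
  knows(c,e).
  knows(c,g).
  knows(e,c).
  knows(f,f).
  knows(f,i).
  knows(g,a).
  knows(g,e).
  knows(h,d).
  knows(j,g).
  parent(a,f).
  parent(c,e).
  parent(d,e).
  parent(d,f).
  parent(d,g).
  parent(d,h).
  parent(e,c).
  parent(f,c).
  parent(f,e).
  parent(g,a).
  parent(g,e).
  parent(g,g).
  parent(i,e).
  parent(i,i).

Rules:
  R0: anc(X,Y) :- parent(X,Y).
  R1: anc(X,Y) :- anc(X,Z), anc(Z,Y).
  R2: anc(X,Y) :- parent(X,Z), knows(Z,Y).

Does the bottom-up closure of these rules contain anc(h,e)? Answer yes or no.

round 1: derive anc(a,f) via R0 from parent(a,f)
round 1: derive anc(c,e) via R0 from parent(c,e)
round 1: derive anc(d,e) via R0 from parent(d,e)
round 1: derive anc(d,f) via R0 from parent(d,f)
round 1: derive anc(d,g) via R0 from parent(d,g)
round 1: derive anc(d,h) via R0 from parent(d,h)
round 1: derive anc(e,c) via R0 from parent(e,c)
round 1: derive anc(f,c) via R0 from parent(f,c)
round 1: derive anc(f,e) via R0 from parent(f,e)
round 1: derive anc(g,a) via R0 from parent(g,a)
round 1: derive anc(g,e) via R0 from parent(g,e)
round 1: derive anc(g,g) via R0 from parent(g,g)
round 1: derive anc(i,e) via R0 from parent(i,e)
round 1: derive anc(i,i) via R0 from parent(i,i)
round 1: derive anc(a,i) via R2 from parent(a,f), knows(f,i)
round 1: derive anc(c,c) via R2 from parent(c,e), knows(e,c)
round 1: derive anc(d,a) via R2 from parent(d,g), knows(g,a)
round 1: derive anc(d,c) via R2 from parent(d,e), knows(e,c)
round 1: derive anc(d,d) via R2 from parent(d,h), knows(h,d)
round 1: derive anc(d,i) via R2 from parent(d,f), knows(f,i)
round 1: derive anc(e,e) via R2 from parent(e,c), knows(c,e)
round 1: derive anc(e,g) via R2 from parent(e,c), knows(c,g)
round 1: derive anc(f,g) via R2 from parent(f,c), knows(c,g)
round 1: derive anc(g,c) via R2 from parent(g,e), knows(e,c)
round 1: derive anc(g,d) via R2 from parent(g,a), knows(a,d)
round 1: derive anc(g,f) via R2 from parent(g,a), knows(a,f)
round 1: derive anc(g,h) via R2 from parent(g,a), knows(a,h)
round 1: derive anc(i,c) via R2 from parent(i,e), knows(e,c)
round 2: derive anc(a,c) via R1 from anc(a,f), anc(f,c)
round 2: derive anc(a,e) via R1 from anc(a,f), anc(f,e)
round 2: derive anc(a,g) via R1 from anc(a,f), anc(f,g)
round 2: derive anc(c,g) via R1 from anc(c,e), anc(e,g)
round 2: derive anc(e,a) via R1 from anc(e,g), anc(g,a)
round 2: derive anc(e,d) via R1 from anc(e,g), anc(g,d)
round 2: derive anc(e,f) via R1 from anc(e,g), anc(g,f)
round 2: derive anc(e,h) via R1 from anc(e,g), anc(g,h)
round 2: derive anc(f,a) via R1 from anc(f,g), anc(g,a)
round 2: derive anc(f,d) via R1 from anc(f,g), anc(g,d)
round 2: derive anc(f,f) via R1 from anc(f,g), anc(g,f)
round 2: derive anc(f,h) via R1 from anc(f,g), anc(g,h)
round 2: derive anc(g,i) via R1 from anc(g,a), anc(a,i)
round 2: derive anc(i,g) via R1 from anc(i,e), anc(e,g)
round 3: derive anc(a,a) via R1 from anc(a,e), anc(e,a)
round 3: derive anc(a,d) via R1 from anc(a,e), anc(e,d)
round 3: derive anc(a,h) via R1 from anc(a,e), anc(e,h)
round 3: derive anc(c,a) via R1 from anc(c,e), anc(e,a)
round 3: derive anc(c,d) via R1 from anc(c,e), anc(e,d)
round 3: derive anc(c,f) via R1 from anc(c,e), anc(e,f)
round 3: derive anc(c,h) via R1 from anc(c,e), anc(e,h)
round 3: derive anc(c,i) via R1 from anc(c,g), anc(g,i)
round 3: derive anc(e,i) via R1 from anc(e,a), anc(a,i)
round 3: derive anc(f,i) via R1 from anc(f,a), anc(a,i)
round 3: derive anc(i,a) via R1 from anc(i,e), anc(e,a)
round 3: derive anc(i,d) via R1 from anc(i,e), anc(e,d)
round 3: derive anc(i,f) via R1 from anc(i,e), anc(e,f)
round 3: derive anc(i,h) via R1 from anc(i,e), anc(e,h)

no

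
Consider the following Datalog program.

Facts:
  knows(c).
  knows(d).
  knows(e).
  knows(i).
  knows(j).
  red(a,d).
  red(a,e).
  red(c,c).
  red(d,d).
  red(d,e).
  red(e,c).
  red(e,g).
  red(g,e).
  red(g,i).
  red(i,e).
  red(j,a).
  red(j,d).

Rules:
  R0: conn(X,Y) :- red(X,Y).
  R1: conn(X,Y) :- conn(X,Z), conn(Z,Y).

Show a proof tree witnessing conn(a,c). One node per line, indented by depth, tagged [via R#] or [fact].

round 1: derive conn(a,d) via R0 from red(a,d)
round 1: derive conn(a,e) via R0 from red(a,e)
round 1: derive conn(c,c) via R0 from red(c,c)
round 1: derive conn(d,d) via R0 from red(d,d)
round 1: derive conn(d,e) via R0 from red(d,e)
round 1: derive conn(e,c) via R0 from red(e,c)
round 1: derive conn(e,g) via R0 from red(e,g)
round 1: derive conn(g,e) via R0 from red(g,e)
round 1: derive conn(g,i) via R0 from red(g,i)
round 1: derive conn(i,e) via R0 from red(i,e)
round 1: derive conn(j,a) via R0 from red(j,a)
round 1: derive conn(j,d) via R0 from red(j,d)
round 2: derive conn(a,c) via R1 from conn(a,e), conn(e,c)
round 2: derive conn(a,g) via R1 from conn(a,e), conn(e,g)
round 2: derive conn(d,c) via R1 from conn(d,e), conn(e,c)
round 2: derive conn(d,g) via R1 from conn(d,e), conn(e,g)
round 2: derive conn(e,e) via R1 from conn(e,g), conn(g,e)
round 2: derive conn(e,i) via R1 from conn(e,g), conn(g,i)
round 2: derive conn(g,c) via R1 from conn(g,e), conn(e,c)
round 2: derive conn(g,g) via R1 from conn(g,e), conn(e,g)
round 2: derive conn(i,c) via R1 from conn(i,e), conn(e,c)
round 2: derive conn(i,g) via R1 from conn(i,e), conn(e,g)
round 2: derive conn(j,e) via R1 from conn(j,a), conn(a,e)
round 3: derive conn(a,i) via R1 from conn(a,e), conn(e,i)
round 3: derive conn(d,i) via R1 from conn(d,e), conn(e,i)
round 3: derive conn(i,i) via R1 from conn(i,e), conn(e,i)
round 3: derive conn(j,c) via R1 from conn(j,a), conn(a,c)
round 3: derive conn(j,g) via R1 from conn(j,a), conn(a,g)
round 3: derive conn(j,i) via R1 from conn(j,e), conn(e,i)

conn(a,c)  [via R1]
  conn(a,e)  [via R0]
    red(a,e)  [fact]
  conn(e,c)  [via R0]
    red(e,c)  [fact]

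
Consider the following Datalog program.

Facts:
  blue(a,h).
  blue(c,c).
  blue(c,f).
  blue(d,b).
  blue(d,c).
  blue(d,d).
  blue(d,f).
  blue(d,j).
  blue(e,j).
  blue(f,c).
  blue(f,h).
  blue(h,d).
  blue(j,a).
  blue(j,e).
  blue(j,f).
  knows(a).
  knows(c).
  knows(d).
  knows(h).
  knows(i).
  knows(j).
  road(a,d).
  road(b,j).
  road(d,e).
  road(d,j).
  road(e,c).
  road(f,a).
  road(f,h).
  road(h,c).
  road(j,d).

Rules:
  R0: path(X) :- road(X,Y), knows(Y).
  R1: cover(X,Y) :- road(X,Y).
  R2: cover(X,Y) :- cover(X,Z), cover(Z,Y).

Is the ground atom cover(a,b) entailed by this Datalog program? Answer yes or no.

no

round 1: derive cover(a,d) via R1 from road(a,d)
round 1: derive cover(b,j) via R1 from road(b,j)
round 1: derive cover(d,e) via R1 from road(d,e)
round 1: derive cover(d,j) via R1 from road(d,j)
round 1: derive cover(e,c) via R1 from road(e,c)
round 1: derive cover(f,a) via R1 from road(f,a)
round 1: derive cover(f,h) via R1 from road(f,h)
round 1: derive cover(h,c) via R1 from road(h,c)
round 1: derive cover(j,d) via R1 from road(j,d)
round 2: derive cover(a,e) via R2 from cover(a,d), cover(d,e)
round 2: derive cover(a,j) via R2 from cover(a,d), cover(d,j)
round 2: derive cover(b,d) via R2 from cover(b,j), cover(j,d)
round 2: derive cover(d,c) via R2 from cover(d,e), cover(e,c)
round 2: derive cover(d,d) via R2 from cover(d,j), cover(j,d)
round 2: derive cover(f,c) via R2 from cover(f,h), cover(h,c)
round 2: derive cover(f,d) via R2 from cover(f,a), cover(a,d)
round 2: derive cover(j,e) via R2 from cover(j,d), cover(d,e)
round 2: derive cover(j,j) via R2 from cover(j,d), cover(d,j)
round 3: derive cover(a,c) via R2 from cover(a,d), cover(d,c)
round 3: derive cover(b,c) via R2 from cover(b,d), cover(d,c)
round 3: derive cover(b,e) via R2 from cover(b,d), cover(d,e)
round 3: derive cover(f,e) via R2 from cover(f,a), cover(a,e)
round 3: derive cover(f,j) via R2 from cover(f,a), cover(a,j)
round 3: derive cover(j,c) via R2 from cover(j,d), cover(d,c)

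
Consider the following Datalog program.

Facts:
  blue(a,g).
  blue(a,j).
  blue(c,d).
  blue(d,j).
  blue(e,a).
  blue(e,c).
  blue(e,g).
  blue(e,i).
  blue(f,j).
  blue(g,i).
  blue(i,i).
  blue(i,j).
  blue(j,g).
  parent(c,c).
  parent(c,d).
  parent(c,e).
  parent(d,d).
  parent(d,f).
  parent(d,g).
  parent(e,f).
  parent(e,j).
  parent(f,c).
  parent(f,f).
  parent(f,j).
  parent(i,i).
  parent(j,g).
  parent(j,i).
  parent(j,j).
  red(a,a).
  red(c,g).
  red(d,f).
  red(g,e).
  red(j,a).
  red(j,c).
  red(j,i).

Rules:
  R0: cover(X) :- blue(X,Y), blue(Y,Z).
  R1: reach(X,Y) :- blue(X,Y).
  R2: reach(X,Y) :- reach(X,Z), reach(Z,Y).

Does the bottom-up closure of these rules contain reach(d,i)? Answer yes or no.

yes

round 1: derive reach(a,g) via R1 from blue(a,g)
round 1: derive reach(a,j) via R1 from blue(a,j)
round 1: derive reach(c,d) via R1 from blue(c,d)
round 1: derive reach(d,j) via R1 from blue(d,j)
round 1: derive reach(e,a) via R1 from blue(e,a)
round 1: derive reach(e,c) via R1 from blue(e,c)
round 1: derive reach(e,g) via R1 from blue(e,g)
round 1: derive reach(e,i) via R1 from blue(e,i)
round 1: derive reach(f,j) via R1 from blue(f,j)
round 1: derive reach(g,i) via R1 from blue(g,i)
round 1: derive reach(i,i) via R1 from blue(i,i)
round 1: derive reach(i,j) via R1 from blue(i,j)
round 1: derive reach(j,g) via R1 from blue(j,g)
round 2: derive reach(a,i) via R2 from reach(a,g), reach(g,i)
round 2: derive reach(c,j) via R2 from reach(c,d), reach(d,j)
round 2: derive reach(d,g) via R2 from reach(d,j), reach(j,g)
round 2: derive reach(e,d) via R2 from reach(e,c), reach(c,d)
round 2: derive reach(e,j) via R2 from reach(e,a), reach(a,j)
round 2: derive reach(f,g) via R2 from reach(f,j), reach(j,g)
round 2: derive reach(g,j) via R2 from reach(g,i), reach(i,j)
round 2: derive reach(i,g) via R2 from reach(i,j), reach(j,g)
round 2: derive reach(j,i) via R2 from reach(j,g), reach(g,i)
round 3: derive reach(c,g) via R2 from reach(c,d), reach(d,g)
round 3: derive reach(c,i) via R2 from reach(c,j), reach(j,i)
round 3: derive reach(d,i) via R2 from reach(d,g), reach(g,i)
round 3: derive reach(f,i) via R2 from reach(f,g), reach(g,i)
round 3: derive reach(g,g) via R2 from reach(g,i), reach(i,g)
round 3: derive reach(j,j) via R2 from reach(j,g), reach(g,j)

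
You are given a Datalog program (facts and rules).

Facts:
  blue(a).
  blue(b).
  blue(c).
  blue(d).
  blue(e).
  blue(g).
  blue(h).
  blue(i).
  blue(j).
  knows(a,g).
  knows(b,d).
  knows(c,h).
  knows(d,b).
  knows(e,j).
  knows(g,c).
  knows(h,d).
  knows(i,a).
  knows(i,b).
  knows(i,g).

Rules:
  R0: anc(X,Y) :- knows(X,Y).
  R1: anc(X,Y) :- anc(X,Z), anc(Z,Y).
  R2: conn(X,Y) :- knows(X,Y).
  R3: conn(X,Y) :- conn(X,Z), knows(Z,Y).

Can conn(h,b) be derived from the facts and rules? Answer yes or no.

yes

round 1: derive conn(a,g) via R2 from knows(a,g)
round 1: derive conn(b,d) via R2 from knows(b,d)
round 1: derive conn(c,h) via R2 from knows(c,h)
round 1: derive conn(d,b) via R2 from knows(d,b)
round 1: derive conn(e,j) via R2 from knows(e,j)
round 1: derive conn(g,c) via R2 from knows(g,c)
round 1: derive conn(h,d) via R2 from knows(h,d)
round 1: derive conn(i,a) via R2 from knows(i,a)
round 1: derive conn(i,b) via R2 from knows(i,b)
round 1: derive conn(i,g) via R2 from knows(i,g)
round 2: derive conn(a,c) via R3 from conn(a,g), knows(g,c)
round 2: derive conn(b,b) via R3 from conn(b,d), knows(d,b)
round 2: derive conn(c,d) via R3 from conn(c,h), knows(h,d)
round 2: derive conn(d,d) via R3 from conn(d,b), knows(b,d)
round 2: derive conn(g,h) via R3 from conn(g,c), knows(c,h)
round 2: derive conn(h,b) via R3 from conn(h,d), knows(d,b)
round 2: derive conn(i,c) via R3 from conn(i,g), knows(g,c)
round 2: derive conn(i,d) via R3 from conn(i,b), knows(b,d)
round 3: derive conn(a,h) via R3 from conn(a,c), knows(c,h)
round 3: derive conn(c,b) via R3 from conn(c,d), knows(d,b)
round 3: derive conn(g,d) via R3 from conn(g,h), knows(h,d)
round 3: derive conn(i,h) via R3 from conn(i,c), knows(c,h)
round 4: derive conn(a,d) via R3 from conn(a,h), knows(h,d)
round 4: derive conn(g,b) via R3 from conn(g,d), knows(d,b)
round 5: derive conn(a,b) via R3 from conn(a,d), knows(d,b)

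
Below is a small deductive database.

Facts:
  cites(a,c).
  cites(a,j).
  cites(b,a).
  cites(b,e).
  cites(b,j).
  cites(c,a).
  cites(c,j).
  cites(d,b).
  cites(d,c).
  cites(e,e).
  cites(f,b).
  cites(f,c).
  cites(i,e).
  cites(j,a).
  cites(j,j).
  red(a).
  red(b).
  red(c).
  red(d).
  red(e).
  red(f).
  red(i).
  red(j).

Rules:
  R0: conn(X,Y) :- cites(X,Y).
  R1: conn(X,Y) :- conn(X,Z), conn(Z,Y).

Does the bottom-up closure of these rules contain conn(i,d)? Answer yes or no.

round 1: derive conn(a,c) via R0 from cites(a,c)
round 1: derive conn(a,j) via R0 from cites(a,j)
round 1: derive conn(b,a) via R0 from cites(b,a)
round 1: derive conn(b,e) via R0 from cites(b,e)
round 1: derive conn(b,j) via R0 from cites(b,j)
round 1: derive conn(c,a) via R0 from cites(c,a)
round 1: derive conn(c,j) via R0 from cites(c,j)
round 1: derive conn(d,b) via R0 from cites(d,b)
round 1: derive conn(d,c) via R0 from cites(d,c)
round 1: derive conn(e,e) via R0 from cites(e,e)
round 1: derive conn(f,b) via R0 from cites(f,b)
round 1: derive conn(f,c) via R0 from cites(f,c)
round 1: derive conn(i,e) via R0 from cites(i,e)
round 1: derive conn(j,a) via R0 from cites(j,a)
round 1: derive conn(j,j) via R0 from cites(j,j)
round 2: derive conn(a,a) via R1 from conn(a,c), conn(c,a)
round 2: derive conn(b,c) via R1 from conn(b,a), conn(a,c)
round 2: derive conn(c,c) via R1 from conn(c,a), conn(a,c)
round 2: derive conn(d,a) via R1 from conn(d,b), conn(b,a)
round 2: derive conn(d,e) via R1 from conn(d,b), conn(b,e)
round 2: derive conn(d,j) via R1 from conn(d,b), conn(b,j)
round 2: derive conn(f,a) via R1 from conn(f,b), conn(b,a)
round 2: derive conn(f,e) via R1 from conn(f,b), conn(b,e)
round 2: derive conn(f,j) via R1 from conn(f,b), conn(b,j)
round 2: derive conn(j,c) via R1 from conn(j,a), conn(a,c)

no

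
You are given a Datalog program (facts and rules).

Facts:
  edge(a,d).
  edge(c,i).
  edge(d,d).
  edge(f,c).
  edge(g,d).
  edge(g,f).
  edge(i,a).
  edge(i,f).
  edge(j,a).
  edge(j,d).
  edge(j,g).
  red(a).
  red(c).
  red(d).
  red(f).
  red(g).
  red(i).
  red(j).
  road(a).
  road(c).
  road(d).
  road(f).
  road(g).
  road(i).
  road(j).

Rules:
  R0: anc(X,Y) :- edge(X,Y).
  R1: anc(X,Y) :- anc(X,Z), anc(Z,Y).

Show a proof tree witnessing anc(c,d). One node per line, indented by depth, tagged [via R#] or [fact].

anc(c,d)  [via R1]
  anc(c,a)  [via R1]
    anc(c,i)  [via R0]
      edge(c,i)  [fact]
    anc(i,a)  [via R0]
      edge(i,a)  [fact]
  anc(a,d)  [via R0]
    edge(a,d)  [fact]

round 1: derive anc(a,d) via R0 from edge(a,d)
round 1: derive anc(c,i) via R0 from edge(c,i)
round 1: derive anc(d,d) via R0 from edge(d,d)
round 1: derive anc(f,c) via R0 from edge(f,c)
round 1: derive anc(g,d) via R0 from edge(g,d)
round 1: derive anc(g,f) via R0 from edge(g,f)
round 1: derive anc(i,a) via R0 from edge(i,a)
round 1: derive anc(i,f) via R0 from edge(i,f)
round 1: derive anc(j,a) via R0 from edge(j,a)
round 1: derive anc(j,d) via R0 from edge(j,d)
round 1: derive anc(j,g) via R0 from edge(j,g)
round 2: derive anc(c,a) via R1 from anc(c,i), anc(i,a)
round 2: derive anc(c,f) via R1 from anc(c,i), anc(i,f)
round 2: derive anc(f,i) via R1 from anc(f,c), anc(c,i)
round 2: derive anc(g,c) via R1 from anc(g,f), anc(f,c)
round 2: derive anc(i,c) via R1 from anc(i,f), anc(f,c)
round 2: derive anc(i,d) via R1 from anc(i,a), anc(a,d)
round 2: derive anc(j,f) via R1 from anc(j,g), anc(g,f)
round 3: derive anc(c,c) via R1 from anc(c,f), anc(f,c)
round 3: derive anc(c,d) via R1 from anc(c,a), anc(a,d)
round 3: derive anc(f,a) via R1 from anc(f,c), anc(c,a)
round 3: derive anc(f,d) via R1 from anc(f,i), anc(i,d)
round 3: derive anc(f,f) via R1 from anc(f,c), anc(c,f)
round 3: derive anc(g,a) via R1 from anc(g,c), anc(c,a)
round 3: derive anc(g,i) via R1 from anc(g,c), anc(c,i)
round 3: derive anc(i,i) via R1 from anc(i,c), anc(c,i)
round 3: derive anc(j,c) via R1 from anc(j,f), anc(f,c)
round 3: derive anc(j,i) via R1 from anc(j,f), anc(f,i)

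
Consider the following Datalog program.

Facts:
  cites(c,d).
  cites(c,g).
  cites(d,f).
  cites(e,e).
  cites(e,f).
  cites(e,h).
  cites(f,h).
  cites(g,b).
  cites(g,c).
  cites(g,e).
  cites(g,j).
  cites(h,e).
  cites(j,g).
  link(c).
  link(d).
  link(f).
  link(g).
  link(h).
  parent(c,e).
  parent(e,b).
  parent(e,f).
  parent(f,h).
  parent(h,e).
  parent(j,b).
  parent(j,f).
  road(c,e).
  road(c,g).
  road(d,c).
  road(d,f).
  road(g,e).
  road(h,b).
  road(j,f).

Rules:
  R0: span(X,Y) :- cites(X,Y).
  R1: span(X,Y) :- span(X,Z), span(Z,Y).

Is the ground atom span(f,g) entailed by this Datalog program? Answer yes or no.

round 1: derive span(c,d) via R0 from cites(c,d)
round 1: derive span(c,g) via R0 from cites(c,g)
round 1: derive span(d,f) via R0 from cites(d,f)
round 1: derive span(e,e) via R0 from cites(e,e)
round 1: derive span(e,f) via R0 from cites(e,f)
round 1: derive span(e,h) via R0 from cites(e,h)
round 1: derive span(f,h) via R0 from cites(f,h)
round 1: derive span(g,b) via R0 from cites(g,b)
round 1: derive span(g,c) via R0 from cites(g,c)
round 1: derive span(g,e) via R0 from cites(g,e)
round 1: derive span(g,j) via R0 from cites(g,j)
round 1: derive span(h,e) via R0 from cites(h,e)
round 1: derive span(j,g) via R0 from cites(j,g)
round 2: derive span(c,b) via R1 from span(c,g), span(g,b)
round 2: derive span(c,c) via R1 from span(c,g), span(g,c)
round 2: derive span(c,e) via R1 from span(c,g), span(g,e)
round 2: derive span(c,f) via R1 from span(c,d), span(d,f)
round 2: derive span(c,j) via R1 from span(c,g), span(g,j)
round 2: derive span(d,h) via R1 from span(d,f), span(f,h)
round 2: derive span(f,e) via R1 from span(f,h), span(h,e)
round 2: derive span(g,d) via R1 from span(g,c), span(c,d)
round 2: derive span(g,f) via R1 from span(g,e), span(e,f)
round 2: derive span(g,g) via R1 from span(g,c), span(c,g)
round 2: derive span(g,h) via R1 from span(g,e), span(e,h)
round 2: derive span(h,f) via R1 from span(h,e), span(e,f)
round 2: derive span(h,h) via R1 from span(h,e), span(e,h)
round 2: derive span(j,b) via R1 from span(j,g), span(g,b)
round 2: derive span(j,c) via R1 from span(j,g), span(g,c)
round 2: derive span(j,e) via R1 from span(j,g), span(g,e)
round 2: derive span(j,j) via R1 from span(j,g), span(g,j)
round 3: derive span(c,h) via R1 from span(c,d), span(d,h)
round 3: derive span(d,e) via R1 from span(d,f), span(f,e)
round 3: derive span(f,f) via R1 from span(f,e), span(e,f)
round 3: derive span(j,d) via R1 from span(j,c), span(c,d)
round 3: derive span(j,f) via R1 from span(j,c), span(c,f)
round 3: derive span(j,h) via R1 from span(j,e), span(e,h)

no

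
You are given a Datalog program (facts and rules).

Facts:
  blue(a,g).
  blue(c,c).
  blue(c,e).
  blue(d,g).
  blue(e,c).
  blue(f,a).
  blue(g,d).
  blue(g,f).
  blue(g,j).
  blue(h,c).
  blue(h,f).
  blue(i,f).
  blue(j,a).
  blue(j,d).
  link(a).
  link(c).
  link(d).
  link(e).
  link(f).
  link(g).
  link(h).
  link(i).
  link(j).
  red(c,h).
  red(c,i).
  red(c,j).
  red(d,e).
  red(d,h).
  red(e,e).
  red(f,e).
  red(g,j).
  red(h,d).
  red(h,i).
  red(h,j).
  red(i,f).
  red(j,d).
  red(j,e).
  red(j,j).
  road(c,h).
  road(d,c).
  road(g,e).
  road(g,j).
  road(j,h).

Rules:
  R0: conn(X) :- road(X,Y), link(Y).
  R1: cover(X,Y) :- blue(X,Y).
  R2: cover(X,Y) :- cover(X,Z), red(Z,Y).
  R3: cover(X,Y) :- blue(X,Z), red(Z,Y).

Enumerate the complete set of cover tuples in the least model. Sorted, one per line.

cover(a,d)
cover(a,e)
cover(a,f)
cover(a,g)
cover(a,h)
cover(a,i)
cover(a,j)
cover(c,c)
cover(c,d)
cover(c,e)
cover(c,f)
cover(c,h)
cover(c,i)
cover(c,j)
cover(d,d)
cover(d,e)
cover(d,f)
cover(d,g)
cover(d,h)
cover(d,i)
cover(d,j)
cover(e,c)
cover(e,d)
cover(e,e)
cover(e,f)
cover(e,h)
cover(e,i)
cover(e,j)
cover(f,a)
cover(g,d)
cover(g,e)
cover(g,f)
cover(g,h)
cover(g,i)
cover(g,j)
cover(h,c)
cover(h,d)
cover(h,e)
cover(h,f)
cover(h,h)
cover(h,i)
cover(h,j)
cover(i,e)
cover(i,f)
cover(j,a)
cover(j,d)
cover(j,e)
cover(j,f)
cover(j,h)
cover(j,i)
cover(j,j)

round 1: derive cover(a,g) via R1 from blue(a,g)
round 1: derive cover(c,c) via R1 from blue(c,c)
round 1: derive cover(c,e) via R1 from blue(c,e)
round 1: derive cover(d,g) via R1 from blue(d,g)
round 1: derive cover(e,c) via R1 from blue(e,c)
round 1: derive cover(f,a) via R1 from blue(f,a)
round 1: derive cover(g,d) via R1 from blue(g,d)
round 1: derive cover(g,f) via R1 from blue(g,f)
round 1: derive cover(g,j) via R1 from blue(g,j)
round 1: derive cover(h,c) via R1 from blue(h,c)
round 1: derive cover(h,f) via R1 from blue(h,f)
round 1: derive cover(i,f) via R1 from blue(i,f)
round 1: derive cover(j,a) via R1 from blue(j,a)
round 1: derive cover(j,d) via R1 from blue(j,d)
round 1: derive cover(a,j) via R3 from blue(a,g), red(g,j)
round 1: derive cover(c,h) via R3 from blue(c,c), red(c,h)
round 1: derive cover(c,i) via R3 from blue(c,c), red(c,i)
round 1: derive cover(c,j) via R3 from blue(c,c), red(c,j)
round 1: derive cover(d,j) via R3 from blue(d,g), red(g,j)
round 1: derive cover(e,h) via R3 from blue(e,c), red(c,h)
round 1: derive cover(e,i) via R3 from blue(e,c), red(c,i)
round 1: derive cover(e,j) via R3 from blue(e,c), red(c,j)
round 1: derive cover(g,e) via R3 from blue(g,d), red(d,e)
round 1: derive cover(g,h) via R3 from blue(g,d), red(d,h)
round 1: derive cover(h,e) via R3 from blue(h,f), red(f,e)
round 1: derive cover(h,h) via R3 from blue(h,c), red(c,h)
round 1: derive cover(h,i) via R3 from blue(h,c), red(c,i)
round 1: derive cover(h,j) via R3 from blue(h,c), red(c,j)
round 1: derive cover(i,e) via R3 from blue(i,f), red(f,e)
round 1: derive cover(j,e) via R3 from blue(j,d), red(d,e)
round 1: derive cover(j,h) via R3 from blue(j,d), red(d,h)
round 2: derive cover(a,d) via R2 from cover(a,j), red(j,d)
round 2: derive cover(a,e) via R2 from cover(a,j), red(j,e)
round 2: derive cover(c,d) via R2 from cover(c,h), red(h,d)
round 2: derive cover(c,f) via R2 from cover(c,i), red(i,f)
round 2: derive cover(d,d) via R2 from cover(d,j), red(j,d)
round 2: derive cover(d,e) via R2 from cover(d,j), red(j,e)
round 2: derive cover(e,d) via R2 from cover(e,h), red(h,d)
round 2: derive cover(e,e) via R2 from cover(e,j), red(j,e)
round 2: derive cover(e,f) via R2 from cover(e,i), red(i,f)
round 2: derive cover(g,i) via R2 from cover(g,h), red(h,i)
round 2: derive cover(h,d) via R2 from cover(h,h), red(h,d)
round 2: derive cover(j,i) via R2 from cover(j,h), red(h,i)
round 2: derive cover(j,j) via R2 from cover(j,h), red(h,j)
round 3: derive cover(a,h) via R2 from cover(a,d), red(d,h)
round 3: derive cover(d,h) via R2 from cover(d,d), red(d,h)
round 3: derive cover(j,f) via R2 from cover(j,i), red(i,f)
round 4: derive cover(a,i) via R2 from cover(a,h), red(h,i)
round 4: derive cover(d,i) via R2 from cover(d,h), red(h,i)
round 5: derive cover(a,f) via R2 from cover(a,i), red(i,f)
round 5: derive cover(d,f) via R2 from cover(d,i), red(i,f)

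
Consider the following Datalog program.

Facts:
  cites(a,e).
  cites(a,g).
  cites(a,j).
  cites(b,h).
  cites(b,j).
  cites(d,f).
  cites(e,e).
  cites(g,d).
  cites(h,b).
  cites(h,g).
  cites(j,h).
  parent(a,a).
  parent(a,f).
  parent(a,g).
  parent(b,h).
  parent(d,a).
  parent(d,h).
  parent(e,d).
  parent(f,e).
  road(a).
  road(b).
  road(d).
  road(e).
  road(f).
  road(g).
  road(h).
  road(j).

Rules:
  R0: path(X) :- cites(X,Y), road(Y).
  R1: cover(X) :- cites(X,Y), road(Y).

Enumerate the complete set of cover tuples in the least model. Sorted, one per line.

round 1: derive cover(a) via R1 from cites(a,e), road(e)
round 1: derive cover(b) via R1 from cites(b,h), road(h)
round 1: derive cover(d) via R1 from cites(d,f), road(f)
round 1: derive cover(e) via R1 from cites(e,e), road(e)
round 1: derive cover(g) via R1 from cites(g,d), road(d)
round 1: derive cover(h) via R1 from cites(h,b), road(b)
round 1: derive cover(j) via R1 from cites(j,h), road(h)

cover(a)
cover(b)
cover(d)
cover(e)
cover(g)
cover(h)
cover(j)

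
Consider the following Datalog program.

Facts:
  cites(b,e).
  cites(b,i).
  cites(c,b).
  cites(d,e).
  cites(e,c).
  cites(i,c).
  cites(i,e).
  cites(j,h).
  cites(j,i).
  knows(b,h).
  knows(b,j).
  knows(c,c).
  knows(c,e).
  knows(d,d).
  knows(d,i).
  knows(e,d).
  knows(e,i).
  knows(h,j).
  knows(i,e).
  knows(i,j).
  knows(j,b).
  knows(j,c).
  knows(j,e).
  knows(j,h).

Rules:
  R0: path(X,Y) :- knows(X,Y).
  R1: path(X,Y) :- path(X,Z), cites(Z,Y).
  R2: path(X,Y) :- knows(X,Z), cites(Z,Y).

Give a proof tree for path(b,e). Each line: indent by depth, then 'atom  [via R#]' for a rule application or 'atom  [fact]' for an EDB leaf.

path(b,e)  [via R1]
  path(b,i)  [via R2]
    knows(b,j)  [fact]
    cites(j,i)  [fact]
  cites(i,e)  [fact]

round 1: derive path(b,h) via R0 from knows(b,h)
round 1: derive path(b,j) via R0 from knows(b,j)
round 1: derive path(c,c) via R0 from knows(c,c)
round 1: derive path(c,e) via R0 from knows(c,e)
round 1: derive path(d,d) via R0 from knows(d,d)
round 1: derive path(d,i) via R0 from knows(d,i)
round 1: derive path(e,d) via R0 from knows(e,d)
round 1: derive path(e,i) via R0 from knows(e,i)
round 1: derive path(h,j) via R0 from knows(h,j)
round 1: derive path(i,e) via R0 from knows(i,e)
round 1: derive path(i,j) via R0 from knows(i,j)
round 1: derive path(j,b) via R0 from knows(j,b)
round 1: derive path(j,c) via R0 from knows(j,c)
round 1: derive path(j,e) via R0 from knows(j,e)
round 1: derive path(j,h) via R0 from knows(j,h)
round 1: derive path(b,i) via R2 from knows(b,j), cites(j,i)
round 1: derive path(c,b) via R2 from knows(c,c), cites(c,b)
round 1: derive path(d,c) via R2 from knows(d,i), cites(i,c)
round 1: derive path(d,e) via R2 from knows(d,d), cites(d,e)
round 1: derive path(e,c) via R2 from knows(e,i), cites(i,c)
round 1: derive path(e,e) via R2 from knows(e,d), cites(d,e)
round 1: derive path(h,h) via R2 from knows(h,j), cites(j,h)
round 1: derive path(h,i) via R2 from knows(h,j), cites(j,i)
round 1: derive path(i,c) via R2 from knows(i,e), cites(e,c)
round 1: derive path(i,h) via R2 from knows(i,j), cites(j,h)
round 1: derive path(i,i) via R2 from knows(i,j), cites(j,i)
round 1: derive path(j,i) via R2 from knows(j,b), cites(b,i)
round 2: derive path(b,c) via R1 from path(b,i), cites(i,c)
round 2: derive path(b,e) via R1 from path(b,i), cites(i,e)
round 2: derive path(c,i) via R1 from path(c,b), cites(b,i)
round 2: derive path(d,b) via R1 from path(d,c), cites(c,b)
round 2: derive path(e,b) via R1 from path(e,c), cites(c,b)
round 2: derive path(h,c) via R1 from path(h,i), cites(i,c)
round 2: derive path(h,e) via R1 from path(h,i), cites(i,e)
round 2: derive path(i,b) via R1 from path(i,c), cites(c,b)
round 3: derive path(b,b) via R1 from path(b,c), cites(c,b)
round 3: derive path(h,b) via R1 from path(h,c), cites(c,b)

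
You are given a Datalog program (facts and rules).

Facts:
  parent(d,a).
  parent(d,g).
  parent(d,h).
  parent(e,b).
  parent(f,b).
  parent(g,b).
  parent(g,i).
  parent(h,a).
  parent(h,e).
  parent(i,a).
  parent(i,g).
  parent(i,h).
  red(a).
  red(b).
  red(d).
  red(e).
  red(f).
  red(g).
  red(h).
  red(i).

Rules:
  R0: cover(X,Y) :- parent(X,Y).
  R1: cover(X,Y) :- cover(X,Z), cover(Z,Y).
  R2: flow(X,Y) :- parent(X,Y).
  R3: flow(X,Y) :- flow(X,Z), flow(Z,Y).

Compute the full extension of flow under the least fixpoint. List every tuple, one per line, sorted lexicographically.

flow(d,a)
flow(d,b)
flow(d,e)
flow(d,g)
flow(d,h)
flow(d,i)
flow(e,b)
flow(f,b)
flow(g,a)
flow(g,b)
flow(g,e)
flow(g,g)
flow(g,h)
flow(g,i)
flow(h,a)
flow(h,b)
flow(h,e)
flow(i,a)
flow(i,b)
flow(i,e)
flow(i,g)
flow(i,h)
flow(i,i)

round 1: derive flow(d,a) via R2 from parent(d,a)
round 1: derive flow(d,g) via R2 from parent(d,g)
round 1: derive flow(d,h) via R2 from parent(d,h)
round 1: derive flow(e,b) via R2 from parent(e,b)
round 1: derive flow(f,b) via R2 from parent(f,b)
round 1: derive flow(g,b) via R2 from parent(g,b)
round 1: derive flow(g,i) via R2 from parent(g,i)
round 1: derive flow(h,a) via R2 from parent(h,a)
round 1: derive flow(h,e) via R2 from parent(h,e)
round 1: derive flow(i,a) via R2 from parent(i,a)
round 1: derive flow(i,g) via R2 from parent(i,g)
round 1: derive flow(i,h) via R2 from parent(i,h)
round 2: derive flow(d,b) via R3 from flow(d,g), flow(g,b)
round 2: derive flow(d,e) via R3 from flow(d,h), flow(h,e)
round 2: derive flow(d,i) via R3 from flow(d,g), flow(g,i)
round 2: derive flow(g,a) via R3 from flow(g,i), flow(i,a)
round 2: derive flow(g,g) via R3 from flow(g,i), flow(i,g)
round 2: derive flow(g,h) via R3 from flow(g,i), flow(i,h)
round 2: derive flow(h,b) via R3 from flow(h,e), flow(e,b)
round 2: derive flow(i,b) via R3 from flow(i,g), flow(g,b)
round 2: derive flow(i,e) via R3 from flow(i,h), flow(h,e)
round 2: derive flow(i,i) via R3 from flow(i,g), flow(g,i)
round 3: derive flow(g,e) via R3 from flow(g,h), flow(h,e)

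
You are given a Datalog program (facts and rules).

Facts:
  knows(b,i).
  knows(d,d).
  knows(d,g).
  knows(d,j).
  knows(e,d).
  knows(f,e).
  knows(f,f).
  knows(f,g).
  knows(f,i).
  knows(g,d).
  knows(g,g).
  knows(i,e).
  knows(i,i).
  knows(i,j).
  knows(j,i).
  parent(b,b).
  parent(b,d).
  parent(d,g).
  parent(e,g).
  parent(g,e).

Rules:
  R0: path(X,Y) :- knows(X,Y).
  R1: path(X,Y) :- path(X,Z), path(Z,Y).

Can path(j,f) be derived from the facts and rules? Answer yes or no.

no

round 1: derive path(b,i) via R0 from knows(b,i)
round 1: derive path(d,d) via R0 from knows(d,d)
round 1: derive path(d,g) via R0 from knows(d,g)
round 1: derive path(d,j) via R0 from knows(d,j)
round 1: derive path(e,d) via R0 from knows(e,d)
round 1: derive path(f,e) via R0 from knows(f,e)
round 1: derive path(f,f) via R0 from knows(f,f)
round 1: derive path(f,g) via R0 from knows(f,g)
round 1: derive path(f,i) via R0 from knows(f,i)
round 1: derive path(g,d) via R0 from knows(g,d)
round 1: derive path(g,g) via R0 from knows(g,g)
round 1: derive path(i,e) via R0 from knows(i,e)
round 1: derive path(i,i) via R0 from knows(i,i)
round 1: derive path(i,j) via R0 from knows(i,j)
round 1: derive path(j,i) via R0 from knows(j,i)
round 2: derive path(b,e) via R1 from path(b,i), path(i,e)
round 2: derive path(b,j) via R1 from path(b,i), path(i,j)
round 2: derive path(d,i) via R1 from path(d,j), path(j,i)
round 2: derive path(e,g) via R1 from path(e,d), path(d,g)
round 2: derive path(e,j) via R1 from path(e,d), path(d,j)
round 2: derive path(f,d) via R1 from path(f,e), path(e,d)
round 2: derive path(f,j) via R1 from path(f,i), path(i,j)
round 2: derive path(g,j) via R1 from path(g,d), path(d,j)
round 2: derive path(i,d) via R1 from path(i,e), path(e,d)
round 2: derive path(j,e) via R1 from path(j,i), path(i,e)
round 2: derive path(j,j) via R1 from path(j,i), path(i,j)
round 3: derive path(b,d) via R1 from path(b,e), path(e,d)
round 3: derive path(b,g) via R1 from path(b,e), path(e,g)
round 3: derive path(d,e) via R1 from path(d,i), path(i,e)
round 3: derive path(e,e) via R1 from path(e,j), path(j,e)
round 3: derive path(e,i) via R1 from path(e,d), path(d,i)
round 3: derive path(g,e) via R1 from path(g,j), path(j,e)
round 3: derive path(g,i) via R1 from path(g,d), path(d,i)
round 3: derive path(i,g) via R1 from path(i,d), path(d,g)
round 3: derive path(j,d) via R1 from path(j,e), path(e,d)
round 3: derive path(j,g) via R1 from path(j,e), path(e,g)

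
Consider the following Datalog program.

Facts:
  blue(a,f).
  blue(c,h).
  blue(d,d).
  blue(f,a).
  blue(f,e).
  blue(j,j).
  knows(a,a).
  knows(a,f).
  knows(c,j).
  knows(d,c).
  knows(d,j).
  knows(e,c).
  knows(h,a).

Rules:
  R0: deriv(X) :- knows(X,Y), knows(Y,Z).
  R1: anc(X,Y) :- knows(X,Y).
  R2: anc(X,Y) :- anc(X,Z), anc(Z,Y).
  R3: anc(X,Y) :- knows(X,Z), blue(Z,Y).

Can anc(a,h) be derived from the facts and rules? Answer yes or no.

round 1: derive anc(a,a) via R1 from knows(a,a)
round 1: derive anc(a,f) via R1 from knows(a,f)
round 1: derive anc(c,j) via R1 from knows(c,j)
round 1: derive anc(d,c) via R1 from knows(d,c)
round 1: derive anc(d,j) via R1 from knows(d,j)
round 1: derive anc(e,c) via R1 from knows(e,c)
round 1: derive anc(h,a) via R1 from knows(h,a)
round 1: derive anc(a,e) via R3 from knows(a,f), blue(f,e)
round 1: derive anc(d,h) via R3 from knows(d,c), blue(c,h)
round 1: derive anc(e,h) via R3 from knows(e,c), blue(c,h)
round 1: derive anc(h,f) via R3 from knows(h,a), blue(a,f)
round 2: derive anc(a,c) via R2 from anc(a,e), anc(e,c)
round 2: derive anc(a,h) via R2 from anc(a,e), anc(e,h)
round 2: derive anc(d,a) via R2 from anc(d,h), anc(h,a)
round 2: derive anc(d,f) via R2 from anc(d,h), anc(h,f)
round 2: derive anc(e,a) via R2 from anc(e,h), anc(h,a)
round 2: derive anc(e,f) via R2 from anc(e,h), anc(h,f)
round 2: derive anc(e,j) via R2 from anc(e,c), anc(c,j)
round 2: derive anc(h,e) via R2 from anc(h,a), anc(a,e)
round 3: derive anc(a,j) via R2 from anc(a,c), anc(c,j)
round 3: derive anc(d,e) via R2 from anc(d,a), anc(a,e)
round 3: derive anc(e,e) via R2 from anc(e,a), anc(a,e)
round 3: derive anc(h,c) via R2 from anc(h,a), anc(a,c)
round 3: derive anc(h,h) via R2 from anc(h,a), anc(a,h)
round 3: derive anc(h,j) via R2 from anc(h,e), anc(e,j)

yes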